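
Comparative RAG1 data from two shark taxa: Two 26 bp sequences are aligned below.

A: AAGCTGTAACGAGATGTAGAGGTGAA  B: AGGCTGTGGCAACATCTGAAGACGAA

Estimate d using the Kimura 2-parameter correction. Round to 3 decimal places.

0.631

Of 26 sites, 8 differences are transitions and 2 are transversions, so P = 8/26 ≈ 0.307692 and Q = 2/26 ≈ 0.076923.
Under the Kimura two-parameter model, d = −½ ln(1 − 2P − Q) − ¼ ln(1 − 2Q).
1 − 2P − Q = 0.307693, giving −½ ln(0.307693) = 0.589326.
1 − 2Q = 0.846154, giving −¼ ln(0.846154) = 0.041763.
d = 0.589326 + 0.041763 = 0.631089.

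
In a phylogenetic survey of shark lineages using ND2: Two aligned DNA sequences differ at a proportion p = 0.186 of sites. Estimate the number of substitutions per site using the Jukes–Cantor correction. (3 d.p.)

0.214

d = −(3/4) ln(1 − 4p/3) = −0.75 ln(1 − 0.248) = −0.75 ln(0.752)
  = −0.75 × (-0.285019) = 0.213764 substitutions/site.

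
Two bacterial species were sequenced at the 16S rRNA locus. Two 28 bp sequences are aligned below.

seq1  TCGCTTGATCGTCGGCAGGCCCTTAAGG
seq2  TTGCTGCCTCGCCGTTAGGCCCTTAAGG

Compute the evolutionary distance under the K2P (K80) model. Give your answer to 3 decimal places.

0.305

Of 28 sites, 3 differences are transitions and 4 are transversions, so P = 3/28 ≈ 0.107143 and Q = 4/28 ≈ 0.142857.
Under the Kimura two-parameter model, d = −½ ln(1 − 2P − Q) − ¼ ln(1 − 2Q).
1 − 2P − Q = 0.642857, giving −½ ln(0.642857) = 0.220916.
1 − 2Q = 0.714286, giving −¼ ln(0.714286) = 0.084118.
d = 0.220916 + 0.084118 = 0.305034.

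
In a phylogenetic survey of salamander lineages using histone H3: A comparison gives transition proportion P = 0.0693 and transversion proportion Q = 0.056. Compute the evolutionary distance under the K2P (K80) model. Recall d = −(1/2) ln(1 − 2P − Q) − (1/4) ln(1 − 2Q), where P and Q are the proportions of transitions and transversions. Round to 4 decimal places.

Under the Kimura two-parameter model, d = −½ ln(1 − 2P − Q) − ¼ ln(1 − 2Q).
1 − 2P − Q = 0.8054, giving −½ ln(0.8054) = 0.108208.
1 − 2Q = 0.888, giving −¼ ln(0.888) = 0.029696.
d = 0.108208 + 0.029696 = 0.137904.

0.1379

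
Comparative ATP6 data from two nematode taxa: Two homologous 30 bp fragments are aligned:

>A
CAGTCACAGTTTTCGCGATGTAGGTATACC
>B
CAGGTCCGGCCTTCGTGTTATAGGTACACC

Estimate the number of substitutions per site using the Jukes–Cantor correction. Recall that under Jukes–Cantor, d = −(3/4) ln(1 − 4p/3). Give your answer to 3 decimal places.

0.441

The sequences differ at 10 of 30 sites (4, 5, 6, 8, 10, 11, 16, 18, 20, 27), so p = 10/30 ≈ 0.333333.
d = −(3/4) ln(1 − 4p/3) = −0.75 ln(1 − 0.444444) = −0.75 ln(0.555556)
  = −0.75 × (-0.587786) = 0.440840 substitutions/site.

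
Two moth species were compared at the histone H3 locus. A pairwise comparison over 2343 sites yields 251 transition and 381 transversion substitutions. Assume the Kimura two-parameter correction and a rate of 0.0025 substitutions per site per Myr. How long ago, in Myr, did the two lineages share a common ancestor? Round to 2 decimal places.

66.97

P = 251/2343 ≈ 0.107128 and Q = 381/2343 ≈ 0.162612.
Under the Kimura two-parameter model, d = −½ ln(1 − 2P − Q) − ¼ ln(1 − 2Q).
1 − 2P − Q = 0.623132, giving −½ ln(0.623132) = 0.236498.
1 − 2Q = 0.674776, giving −¼ ln(0.674776) = 0.098344.
d = 0.236498 + 0.098344 = 0.334842.
Under a molecular clock d = 2μt, so t = d/(2μ) = 0.334842 / (2 × 0.0025) = 66.97 Myr.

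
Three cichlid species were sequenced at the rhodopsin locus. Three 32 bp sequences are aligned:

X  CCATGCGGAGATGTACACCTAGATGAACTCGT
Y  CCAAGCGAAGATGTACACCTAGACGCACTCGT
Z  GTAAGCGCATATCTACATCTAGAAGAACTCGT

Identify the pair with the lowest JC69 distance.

X–Y: 4/32 differ, p = 0.125, d = 0.137.
X–Z: 8/32 differ, p = 0.250, d = 0.304.
Y–Z: 8/32 differ, p = 0.250, d = 0.304.
The smallest distance is between X and Y.

X and Y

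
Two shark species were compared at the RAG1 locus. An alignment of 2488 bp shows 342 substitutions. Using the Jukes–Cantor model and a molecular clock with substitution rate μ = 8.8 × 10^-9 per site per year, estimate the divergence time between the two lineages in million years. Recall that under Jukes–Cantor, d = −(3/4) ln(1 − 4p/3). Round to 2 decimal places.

p = 342/2488 ≈ 0.13746.
d = −(3/4) ln(1 − 4p/3) = −0.75 ln(1 − 0.18328) = −0.75 ln(0.81672)
  = −0.75 × (-0.202459) = 0.151844 substitutions/site.
Under a molecular clock d = 2μt, so t = d/(2μ) = 0.151844 / (2 × 8.8 × 10^-9) = 8.63 million years.

8.63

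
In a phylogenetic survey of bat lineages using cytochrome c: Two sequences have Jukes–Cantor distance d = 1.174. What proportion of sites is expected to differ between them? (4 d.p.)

p = (3/4)(1 − e^(−4d/3)) = 0.75 × (1 − e^(-1.565333)) = 0.75 × (1 − 0.209018) = 0.593237.

0.5932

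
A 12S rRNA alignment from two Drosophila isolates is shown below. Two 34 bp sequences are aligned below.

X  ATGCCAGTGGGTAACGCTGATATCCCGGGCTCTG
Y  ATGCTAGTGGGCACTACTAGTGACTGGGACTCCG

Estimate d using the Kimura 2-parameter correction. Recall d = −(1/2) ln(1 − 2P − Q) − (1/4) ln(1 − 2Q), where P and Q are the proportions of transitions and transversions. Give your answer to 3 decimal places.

0.613

Of 34 sites, 10 differences are transitions and 3 are transversions, so P = 10/34 ≈ 0.294118 and Q = 3/34 ≈ 0.088235.
Under the Kimura two-parameter model, d = −½ ln(1 − 2P − Q) − ¼ ln(1 − 2Q).
1 − 2P − Q = 0.323529, giving −½ ln(0.323529) = 0.564233.
1 − 2Q = 0.82353, giving −¼ ln(0.82353) = 0.048539.
d = 0.564233 + 0.048539 = 0.612772.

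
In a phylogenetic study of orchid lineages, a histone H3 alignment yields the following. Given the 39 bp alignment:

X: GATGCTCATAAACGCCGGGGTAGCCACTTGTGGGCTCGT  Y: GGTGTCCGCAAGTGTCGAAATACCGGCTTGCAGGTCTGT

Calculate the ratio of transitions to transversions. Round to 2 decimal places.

8.50

Transitions are A↔G and C↔T; transversions are all other mismatches.
Transitions: 17. Transversions: 2.
R = 17/2 = 8.50.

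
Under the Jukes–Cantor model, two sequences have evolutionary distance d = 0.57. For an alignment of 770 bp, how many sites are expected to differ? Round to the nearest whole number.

307

Invert JC69: p = (3/4)(1 − e^(−4d/3)) = 0.75 × (1 − e^(-0.76)) = 0.75 × (1 − 0.467666) = 0.399251.
Expected differing sites = pL ≈ 0.399251 × 770 = 307.42327 ≈ 307.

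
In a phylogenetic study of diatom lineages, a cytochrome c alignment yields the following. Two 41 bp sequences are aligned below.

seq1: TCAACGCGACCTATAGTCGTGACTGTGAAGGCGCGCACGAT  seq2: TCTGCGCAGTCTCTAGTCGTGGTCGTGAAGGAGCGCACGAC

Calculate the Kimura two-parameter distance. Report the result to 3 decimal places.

Of 41 sites, 8 differences are transitions and 3 are transversions, so P = 8/41 ≈ 0.195122 and Q = 3/41 ≈ 0.073171.
Under the Kimura two-parameter model, d = −½ ln(1 − 2P − Q) − ¼ ln(1 − 2Q).
1 − 2P − Q = 0.536585, giving −½ ln(0.536585) = 0.311265.
1 − 2Q = 0.853658, giving −¼ ln(0.853658) = 0.039556.
d = 0.311265 + 0.039556 = 0.350821.

0.351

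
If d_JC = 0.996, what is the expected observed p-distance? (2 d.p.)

p = (3/4)(1 − e^(−4d/3)) = 0.75 × (1 − e^(-1.328)) = 0.75 × (1 − 0.265007) = 0.551245.

0.55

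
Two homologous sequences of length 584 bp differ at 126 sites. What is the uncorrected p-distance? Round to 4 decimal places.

0.2158

p = 126/584 = 0.215753… ≈ 0.2158 (to 4 d.p.).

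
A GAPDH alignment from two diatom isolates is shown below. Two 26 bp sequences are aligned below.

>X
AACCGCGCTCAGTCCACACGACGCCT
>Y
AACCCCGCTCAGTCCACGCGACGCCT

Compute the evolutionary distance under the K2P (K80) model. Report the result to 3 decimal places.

0.081

Of 26 sites, 1 differences are transitions and 1 are transversions, so P = 1/26 ≈ 0.038462 and Q = 1/26 ≈ 0.038462.
Under the Kimura two-parameter model, d = −½ ln(1 − 2P − Q) − ¼ ln(1 − 2Q).
1 − 2P − Q = 0.884614, giving −½ ln(0.884614) = 0.061302.
1 − 2Q = 0.923076, giving −¼ ln(0.923076) = 0.020011.
d = 0.061302 + 0.020011 = 0.081313.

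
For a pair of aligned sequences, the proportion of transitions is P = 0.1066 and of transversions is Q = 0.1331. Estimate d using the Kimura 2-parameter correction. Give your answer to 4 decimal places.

0.2899

Under the Kimura two-parameter model, d = −½ ln(1 − 2P − Q) − ¼ ln(1 − 2Q).
1 − 2P − Q = 0.6537, giving −½ ln(0.6537) = 0.212553.
1 − 2Q = 0.7338, giving −¼ ln(0.7338) = 0.077380.
d = 0.212553 + 0.077380 = 0.289933.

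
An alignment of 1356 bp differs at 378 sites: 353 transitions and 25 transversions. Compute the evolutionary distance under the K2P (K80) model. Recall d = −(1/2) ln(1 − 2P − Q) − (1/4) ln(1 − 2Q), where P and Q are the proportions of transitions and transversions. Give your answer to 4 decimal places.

P = 353/1356 ≈ 0.260324 and Q = 25/1356 ≈ 0.018437.
Under the Kimura two-parameter model, d = −½ ln(1 − 2P − Q) − ¼ ln(1 − 2Q).
1 − 2P − Q = 0.460915, giving −½ ln(0.460915) = 0.387271.
1 − 2Q = 0.963126, giving −¼ ln(0.963126) = 0.009393.
d = 0.387271 + 0.009393 = 0.396664.

0.3967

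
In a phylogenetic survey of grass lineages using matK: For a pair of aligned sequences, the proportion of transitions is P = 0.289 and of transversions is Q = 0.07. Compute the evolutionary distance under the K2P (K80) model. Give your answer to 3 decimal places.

Under the Kimura two-parameter model, d = −½ ln(1 − 2P − Q) − ¼ ln(1 − 2Q).
1 − 2P − Q = 0.352, giving −½ ln(0.352) = 0.522062.
1 − 2Q = 0.86, giving −¼ ln(0.86) = 0.037706.
d = 0.522062 + 0.037706 = 0.559768.

0.560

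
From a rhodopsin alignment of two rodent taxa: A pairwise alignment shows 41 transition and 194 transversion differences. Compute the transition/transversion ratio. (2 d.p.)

0.21

R = 41/194 = 0.211340… ≈ 0.21 (to 2 d.p.).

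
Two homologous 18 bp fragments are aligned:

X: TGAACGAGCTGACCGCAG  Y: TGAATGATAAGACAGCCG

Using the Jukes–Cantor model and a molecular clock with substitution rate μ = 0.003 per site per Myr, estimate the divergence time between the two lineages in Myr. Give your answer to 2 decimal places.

The sequences differ at 6 of 18 sites (5, 8, 9, 10, 14, 17), so p = 6/18 ≈ 0.333333.
d = −(3/4) ln(1 − 4p/3) = −0.75 ln(1 − 0.444444) = −0.75 ln(0.555556)
  = −0.75 × (-0.587786) = 0.440840 substitutions/site.
Under a molecular clock d = 2μt, so t = d/(2μ) = 0.440840 / (2 × 0.003) = 73.47 Myr.

73.47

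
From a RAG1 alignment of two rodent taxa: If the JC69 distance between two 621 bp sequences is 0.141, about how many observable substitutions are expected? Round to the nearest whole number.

80

Invert JC69: p = (3/4)(1 − e^(−4d/3)) = 0.75 × (1 − e^(-0.188)) = 0.75 × (1 − 0.828615) = 0.128539.
Expected differing sites = pL ≈ 0.128539 × 621 = 79.822719 ≈ 80.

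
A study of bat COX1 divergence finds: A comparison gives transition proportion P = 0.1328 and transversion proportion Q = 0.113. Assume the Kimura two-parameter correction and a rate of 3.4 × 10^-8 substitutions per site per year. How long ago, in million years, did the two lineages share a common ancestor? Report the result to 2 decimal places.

Under the Kimura two-parameter model, d = −½ ln(1 − 2P − Q) − ¼ ln(1 − 2Q).
1 − 2P − Q = 0.6214, giving −½ ln(0.6214) = 0.237890.
1 − 2Q = 0.774, giving −¼ ln(0.774) = 0.064046.
d = 0.237890 + 0.064046 = 0.301936.
Under a molecular clock d = 2μt, so t = d/(2μ) = 0.301936 / (2 × 3.4 × 10^-8) = 4.44 million years.

4.44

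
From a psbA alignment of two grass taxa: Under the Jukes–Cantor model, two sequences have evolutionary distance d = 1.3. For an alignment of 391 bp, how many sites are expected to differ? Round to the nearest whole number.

241

Invert JC69: p = (3/4)(1 − e^(−4d/3)) = 0.75 × (1 − e^(-1.733333)) = 0.75 × (1 − 0.176695) = 0.617479.
Expected differing sites = pL ≈ 0.617479 × 391 = 241.434289 ≈ 241.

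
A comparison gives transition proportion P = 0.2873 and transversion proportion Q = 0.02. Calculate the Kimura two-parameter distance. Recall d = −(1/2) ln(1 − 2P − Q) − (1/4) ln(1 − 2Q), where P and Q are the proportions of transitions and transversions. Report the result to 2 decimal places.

Under the Kimura two-parameter model, d = −½ ln(1 − 2P − Q) − ¼ ln(1 − 2Q).
1 − 2P − Q = 0.4054, giving −½ ln(0.4054) = 0.451441.
1 − 2Q = 0.96, giving −¼ ln(0.96) = 0.010205.
d = 0.451441 + 0.010205 = 0.461646.

0.46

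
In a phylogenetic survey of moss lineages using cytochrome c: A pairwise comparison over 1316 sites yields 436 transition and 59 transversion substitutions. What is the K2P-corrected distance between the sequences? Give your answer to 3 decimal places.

0.638

P = 436/1316 ≈ 0.331307 and Q = 59/1316 ≈ 0.044833.
Under the Kimura two-parameter model, d = −½ ln(1 − 2P − Q) − ¼ ln(1 − 2Q).
1 − 2P − Q = 0.292553, giving −½ ln(0.292553) = 0.614555.
1 − 2Q = 0.910334, giving −¼ ln(0.910334) = 0.023486.
d = 0.614555 + 0.023486 = 0.638041.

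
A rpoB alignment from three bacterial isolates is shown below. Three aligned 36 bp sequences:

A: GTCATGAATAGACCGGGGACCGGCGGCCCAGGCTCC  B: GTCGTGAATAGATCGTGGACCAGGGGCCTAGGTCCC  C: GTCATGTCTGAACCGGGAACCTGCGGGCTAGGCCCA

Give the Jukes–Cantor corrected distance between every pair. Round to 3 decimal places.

d(A,B) = 0.264, d(A,C) = 0.347, d(B,C) = 0.493

A–B: 8/36 sites differ → p ≈ 0.222222, d = −0.75 ln(1 − 0.296296) = 0.263548 ≈ 0.264.
A–C: 10/36 sites differ → p ≈ 0.277778, d = −0.75 ln(1 − 0.370371) = 0.346968 ≈ 0.347.
B–C: 13/36 sites differ → p ≈ 0.361111, d = −0.75 ln(1 − 0.481481) = 0.492584 ≈ 0.493.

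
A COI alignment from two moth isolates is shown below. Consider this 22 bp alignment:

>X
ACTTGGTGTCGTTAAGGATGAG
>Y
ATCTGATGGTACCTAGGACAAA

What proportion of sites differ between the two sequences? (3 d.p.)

The sequences differ at 12 of 22 positions.
p = 12/22 = 0.545454… ≈ 0.545 (to 3 d.p.).

0.545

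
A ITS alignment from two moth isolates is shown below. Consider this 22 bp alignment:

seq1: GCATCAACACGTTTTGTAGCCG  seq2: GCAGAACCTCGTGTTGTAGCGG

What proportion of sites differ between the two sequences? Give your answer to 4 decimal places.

The sequences differ at 6 of 22 positions (sites 4, 5, 7, 9, 13, 21).
p = 6/22 = 0.272727… ≈ 0.2727 (to 4 d.p.).

0.2727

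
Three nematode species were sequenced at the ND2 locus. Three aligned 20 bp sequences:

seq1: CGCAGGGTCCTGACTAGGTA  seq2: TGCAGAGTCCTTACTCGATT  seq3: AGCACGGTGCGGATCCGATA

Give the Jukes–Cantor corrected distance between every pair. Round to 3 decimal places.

d(seq1,seq2) = 0.383, d(seq1,seq3) = 0.572, d(seq2,seq3) = 0.687

seq1–seq2: 6/20 sites differ → p = 0.3, d = −0.75 ln(1 − 0.4) = 0.383119 ≈ 0.383.
seq1–seq3: 8/20 sites differ → p = 0.4, d = −0.75 ln(1 − 0.533333) = 0.571605 ≈ 0.572.
seq2–seq3: 9/20 sites differ → p = 0.45, d = −0.75 ln(1 − 0.6) = 0.687218 ≈ 0.687.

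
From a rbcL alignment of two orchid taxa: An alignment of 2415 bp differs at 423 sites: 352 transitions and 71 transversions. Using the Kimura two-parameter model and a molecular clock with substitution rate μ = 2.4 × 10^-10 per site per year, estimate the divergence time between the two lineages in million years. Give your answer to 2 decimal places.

434.69

P = 352/2415 ≈ 0.145756 and Q = 71/2415 ≈ 0.0294.
Under the Kimura two-parameter model, d = −½ ln(1 − 2P − Q) − ¼ ln(1 − 2Q).
1 − 2P − Q = 0.679088, giving −½ ln(0.679088) = 0.193502.
1 − 2Q = 0.9412, giving −¼ ln(0.9412) = 0.015150.
d = 0.193502 + 0.015150 = 0.208652.
Under a molecular clock d = 2μt, so t = d/(2μ) = 0.208652 / (2 × 2.4 × 10^-10) = 434.69 million years.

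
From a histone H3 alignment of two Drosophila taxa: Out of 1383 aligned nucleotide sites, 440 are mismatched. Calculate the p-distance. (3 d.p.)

0.318

p = 440/1383 = 0.318148… ≈ 0.318 (to 3 d.p.).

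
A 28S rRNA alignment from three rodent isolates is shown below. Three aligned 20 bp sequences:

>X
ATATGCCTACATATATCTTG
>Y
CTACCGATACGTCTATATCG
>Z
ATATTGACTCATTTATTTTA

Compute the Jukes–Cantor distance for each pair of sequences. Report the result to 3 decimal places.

X–Y: 9/20 sites differ → p = 0.45, d = −0.75 ln(1 − 0.6) = 0.687218 ≈ 0.687.
X–Z: 8/20 sites differ → p = 0.4, d = −0.75 ln(1 − 0.533333) = 0.571605 ≈ 0.572.
Y–Z: 10/20 sites differ → p = 0.5, d = −0.75 ln(1 − 0.666667) = 0.823960 ≈ 0.824.

d(X,Y) = 0.687, d(X,Z) = 0.572, d(Y,Z) = 0.824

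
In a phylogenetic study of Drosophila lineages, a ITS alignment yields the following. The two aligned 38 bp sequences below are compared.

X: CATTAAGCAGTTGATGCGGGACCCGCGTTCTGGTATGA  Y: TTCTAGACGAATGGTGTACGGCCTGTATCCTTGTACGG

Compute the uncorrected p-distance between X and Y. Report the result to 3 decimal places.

The sequences differ at 20 of 38 positions.
p = 20/38 = 0.526315… ≈ 0.526 (to 3 d.p.).

0.526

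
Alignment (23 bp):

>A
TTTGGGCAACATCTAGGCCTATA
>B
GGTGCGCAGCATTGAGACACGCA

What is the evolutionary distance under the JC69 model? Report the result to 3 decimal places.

The sequences differ at 11 of 23 sites, so p = 11/23 ≈ 0.478261.
d = −(3/4) ln(1 − 4p/3) = −0.75 ln(1 − 0.637681) = −0.75 ln(0.362319)
  = −0.75 × (-1.015230) = 0.761423 substitutions/site.

0.761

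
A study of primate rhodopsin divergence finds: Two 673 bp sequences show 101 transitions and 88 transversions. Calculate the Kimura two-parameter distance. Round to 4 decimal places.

P = 101/673 ≈ 0.150074 and Q = 88/673 ≈ 0.130758.
Under the Kimura two-parameter model, d = −½ ln(1 − 2P − Q) − ¼ ln(1 − 2Q).
1 − 2P − Q = 0.569094, giving −½ ln(0.569094) = 0.281855.
1 − 2Q = 0.738484, giving −¼ ln(0.738484) = 0.075789.
d = 0.281855 + 0.075789 = 0.357644.

0.3576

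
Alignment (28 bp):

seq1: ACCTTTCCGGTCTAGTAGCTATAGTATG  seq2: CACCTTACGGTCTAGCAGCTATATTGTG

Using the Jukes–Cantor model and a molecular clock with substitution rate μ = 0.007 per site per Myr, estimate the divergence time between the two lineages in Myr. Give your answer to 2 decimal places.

The sequences differ at 7 of 28 sites (1, 2, 4, 7, 16, 24, 26), so p = 7/28 = 0.25.
d = −(3/4) ln(1 − 4p/3) = −0.75 ln(1 − 0.333333) = −0.75 ln(0.666667)
  = −0.75 × (-0.405465) = 0.304099 substitutions/site.
Under a molecular clock d = 2μt, so t = d/(2μ) = 0.304099 / (2 × 0.007) = 21.72 Myr.

21.72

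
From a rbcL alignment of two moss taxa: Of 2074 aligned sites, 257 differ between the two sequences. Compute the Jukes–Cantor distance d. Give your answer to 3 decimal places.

0.135

p = 257/2074 ≈ 0.123915.
d = −(3/4) ln(1 − 4p/3) = −0.75 ln(1 − 0.16522) = −0.75 ln(0.83478)
  = −0.75 × (-0.180587) = 0.135440 substitutions/site.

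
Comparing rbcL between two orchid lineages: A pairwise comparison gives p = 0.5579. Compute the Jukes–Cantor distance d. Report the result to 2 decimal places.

1.02

d = −(3/4) ln(1 − 4p/3) = −0.75 ln(1 − 0.743867) = −0.75 ln(0.256133)
  = −0.75 × (-1.362058) = 1.021544 substitutions/site.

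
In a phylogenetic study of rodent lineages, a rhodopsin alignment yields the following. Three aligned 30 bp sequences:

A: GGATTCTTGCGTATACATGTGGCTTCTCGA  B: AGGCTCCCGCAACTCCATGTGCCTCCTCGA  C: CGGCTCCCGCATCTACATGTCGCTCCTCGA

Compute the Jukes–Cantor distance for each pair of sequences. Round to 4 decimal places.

A–B: 11/30 sites differ → p ≈ 0.366667, d = −0.75 ln(1 − 0.488889) = 0.503376 ≈ 0.5034.
A–C: 9/30 sites differ → p = 0.3, d = −0.75 ln(1 − 0.4) = 0.383119 ≈ 0.3831.
B–C: 5/30 sites differ → p ≈ 0.166667, d = −0.75 ln(1 − 0.222223) = 0.188487 ≈ 0.1885.

d(A,B) = 0.5034, d(A,C) = 0.3831, d(B,C) = 0.1885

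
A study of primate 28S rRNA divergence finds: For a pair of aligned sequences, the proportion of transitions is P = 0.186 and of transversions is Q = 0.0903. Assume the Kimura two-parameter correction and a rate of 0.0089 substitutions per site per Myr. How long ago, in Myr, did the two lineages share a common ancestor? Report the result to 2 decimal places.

Under the Kimura two-parameter model, d = −½ ln(1 − 2P − Q) − ¼ ln(1 − 2Q).
1 − 2P − Q = 0.5377, giving −½ ln(0.5377) = 0.310227.
1 − 2Q = 0.8194, giving −¼ ln(0.8194) = 0.049796.
d = 0.310227 + 0.049796 = 0.360023.
Under a molecular clock d = 2μt, so t = d/(2μ) = 0.360023 / (2 × 0.0089) = 20.23 Myr.

20.23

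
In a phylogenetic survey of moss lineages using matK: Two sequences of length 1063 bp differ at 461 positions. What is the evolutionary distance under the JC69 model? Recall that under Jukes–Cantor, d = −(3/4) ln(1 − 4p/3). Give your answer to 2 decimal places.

p = 461/1063 ≈ 0.433678.
d = −(3/4) ln(1 − 4p/3) = −0.75 ln(1 − 0.578237) = −0.75 ln(0.421763)
  = −0.75 × (-0.863312) = 0.647484 substitutions/site.

0.65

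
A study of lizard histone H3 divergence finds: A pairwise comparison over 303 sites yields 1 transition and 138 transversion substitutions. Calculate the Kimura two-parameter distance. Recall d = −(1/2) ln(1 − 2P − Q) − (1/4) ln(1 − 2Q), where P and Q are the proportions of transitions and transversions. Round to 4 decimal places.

0.9145

P = 1/303 ≈ 0.0033 and Q = 138/303 ≈ 0.455446.
Under the Kimura two-parameter model, d = −½ ln(1 − 2P − Q) − ¼ ln(1 − 2Q).
1 − 2P − Q = 0.537954, giving −½ ln(0.537954) = 0.309991.
1 − 2Q = 0.089108, giving −¼ ln(0.089108) = 0.604477.
d = 0.309991 + 0.604477 = 0.914468.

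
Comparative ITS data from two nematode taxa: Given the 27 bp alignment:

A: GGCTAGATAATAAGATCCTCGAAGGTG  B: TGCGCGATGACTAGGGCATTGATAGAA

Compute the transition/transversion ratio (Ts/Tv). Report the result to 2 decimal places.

0.75

Transitions are A↔G and C↔T; transversions are all other mismatches.
Transitions: 6. Transversions: 8.
R = 6/8 = 0.75.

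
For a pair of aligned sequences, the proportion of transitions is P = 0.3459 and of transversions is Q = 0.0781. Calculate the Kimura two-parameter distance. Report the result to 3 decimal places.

0.777

Under the Kimura two-parameter model, d = −½ ln(1 − 2P − Q) − ¼ ln(1 − 2Q).
1 − 2P − Q = 0.2301, giving −½ ln(0.2301) = 0.734621.
1 − 2Q = 0.8438, giving −¼ ln(0.8438) = 0.042460.
d = 0.734621 + 0.042460 = 0.777081.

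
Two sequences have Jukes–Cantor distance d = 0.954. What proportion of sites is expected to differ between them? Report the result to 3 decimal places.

p = (3/4)(1 − e^(−4d/3)) = 0.75 × (1 − e^(-1.272)) = 0.75 × (1 − 0.280271) = 0.539797.

0.540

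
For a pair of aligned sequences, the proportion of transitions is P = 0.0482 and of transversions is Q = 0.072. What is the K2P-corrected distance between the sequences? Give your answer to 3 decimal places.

0.131

Under the Kimura two-parameter model, d = −½ ln(1 − 2P − Q) − ¼ ln(1 − 2Q).
1 − 2P − Q = 0.8316, giving −½ ln(0.8316) = 0.092202.
1 − 2Q = 0.856, giving −¼ ln(0.856) = 0.038871.
d = 0.092202 + 0.038871 = 0.131073.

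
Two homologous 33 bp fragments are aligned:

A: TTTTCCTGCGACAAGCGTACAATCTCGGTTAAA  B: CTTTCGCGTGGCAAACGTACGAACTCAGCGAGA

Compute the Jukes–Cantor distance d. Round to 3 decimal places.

The sequences differ at 12 of 33 sites, so p = 12/33 ≈ 0.363636.
d = −(3/4) ln(1 − 4p/3) = −0.75 ln(1 − 0.484848) = −0.75 ln(0.515152)
  = −0.75 × (-0.663293) = 0.497470 substitutions/site.

0.497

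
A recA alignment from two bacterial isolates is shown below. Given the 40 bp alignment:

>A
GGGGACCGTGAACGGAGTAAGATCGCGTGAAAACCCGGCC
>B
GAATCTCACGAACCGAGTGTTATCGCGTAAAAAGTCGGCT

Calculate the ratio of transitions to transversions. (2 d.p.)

1.50

Transitions are A↔G and C↔T; transversions are all other mismatches.
Transitions: 9. Transversions: 6.
R = 9/6 = 1.50.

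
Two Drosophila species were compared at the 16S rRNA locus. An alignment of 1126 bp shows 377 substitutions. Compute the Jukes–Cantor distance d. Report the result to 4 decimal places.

p = 377/1126 ≈ 0.334813.
d = −(3/4) ln(1 − 4p/3) = −0.75 ln(1 − 0.446417) = −0.75 ln(0.553583)
  = −0.75 × (-0.591344) = 0.443508 substitutions/site.

0.4435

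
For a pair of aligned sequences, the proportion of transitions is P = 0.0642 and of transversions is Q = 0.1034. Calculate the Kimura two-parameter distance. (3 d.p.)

0.190

Under the Kimura two-parameter model, d = −½ ln(1 − 2P − Q) − ¼ ln(1 − 2Q).
1 − 2P − Q = 0.7682, giving −½ ln(0.7682) = 0.131853.
1 − 2Q = 0.7932, giving −¼ ln(0.7932) = 0.057920.
d = 0.131853 + 0.057920 = 0.189773.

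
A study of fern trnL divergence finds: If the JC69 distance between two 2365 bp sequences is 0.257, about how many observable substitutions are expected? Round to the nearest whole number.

515

Invert JC69: p = (3/4)(1 − e^(−4d/3)) = 0.75 × (1 − e^(-0.342667)) = 0.75 × (1 − 0.709875) = 0.217594.
Expected differing sites = pL ≈ 0.217594 × 2365 = 514.60981 ≈ 515.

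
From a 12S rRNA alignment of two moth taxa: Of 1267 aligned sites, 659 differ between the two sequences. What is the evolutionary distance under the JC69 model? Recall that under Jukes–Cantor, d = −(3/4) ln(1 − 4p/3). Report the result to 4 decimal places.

p = 659/1267 ≈ 0.520126.
d = −(3/4) ln(1 − 4p/3) = −0.75 ln(1 − 0.693501) = −0.75 ln(0.306499)
  = −0.75 × (-1.182541) = 0.886906 substitutions/site.

0.8869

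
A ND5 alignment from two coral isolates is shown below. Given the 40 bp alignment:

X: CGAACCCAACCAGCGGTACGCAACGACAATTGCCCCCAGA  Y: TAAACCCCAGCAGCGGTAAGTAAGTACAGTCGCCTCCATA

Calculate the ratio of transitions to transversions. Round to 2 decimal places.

Transitions are A↔G and C↔T; transversions are all other mismatches.
Transitions: 6. Transversions: 6.
R = 6/6 = 1.00.

1.00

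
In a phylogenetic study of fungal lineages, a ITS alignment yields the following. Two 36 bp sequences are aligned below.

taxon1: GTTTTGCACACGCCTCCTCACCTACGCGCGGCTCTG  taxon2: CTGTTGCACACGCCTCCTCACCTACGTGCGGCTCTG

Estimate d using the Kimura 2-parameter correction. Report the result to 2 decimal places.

Of 36 sites, 1 differences are transitions and 2 are transversions, so P = 1/36 ≈ 0.027778 and Q = 2/36 ≈ 0.055556.
Under the Kimura two-parameter model, d = −½ ln(1 − 2P − Q) − ¼ ln(1 − 2Q).
1 − 2P − Q = 0.888888, giving −½ ln(0.888888) = 0.058892.
1 − 2Q = 0.888888, giving −¼ ln(0.888888) = 0.029446.
d = 0.058892 + 0.029446 = 0.088338.

0.09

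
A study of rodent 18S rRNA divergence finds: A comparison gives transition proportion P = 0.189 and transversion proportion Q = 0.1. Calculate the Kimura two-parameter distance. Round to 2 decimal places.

Under the Kimura two-parameter model, d = −½ ln(1 − 2P − Q) − ¼ ln(1 − 2Q).
1 − 2P − Q = 0.522, giving −½ ln(0.522) = 0.325044.
1 − 2Q = 0.8, giving −¼ ln(0.8) = 0.055786.
d = 0.325044 + 0.055786 = 0.380830.

0.38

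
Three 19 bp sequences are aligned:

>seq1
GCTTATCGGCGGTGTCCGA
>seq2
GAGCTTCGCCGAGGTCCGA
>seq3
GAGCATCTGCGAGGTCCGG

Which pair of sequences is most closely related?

seq2 and seq3

seq1–seq2: 7/19 differ, p = 0.368, d = 0.507.
seq1–seq3: 7/19 differ, p = 0.368, d = 0.507.
seq2–seq3: 4/19 differ, p = 0.211, d = 0.247.
The smallest distance is between seq2 and seq3.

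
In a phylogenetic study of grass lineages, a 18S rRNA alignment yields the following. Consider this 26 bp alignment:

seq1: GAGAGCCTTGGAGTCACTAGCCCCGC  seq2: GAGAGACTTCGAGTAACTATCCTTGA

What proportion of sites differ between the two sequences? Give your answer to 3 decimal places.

0.269

The sequences differ at 7 of 26 positions (sites 6, 10, 15, 20, 23, 24, 26).
p = 7/26 = 0.269230… ≈ 0.269 (to 3 d.p.).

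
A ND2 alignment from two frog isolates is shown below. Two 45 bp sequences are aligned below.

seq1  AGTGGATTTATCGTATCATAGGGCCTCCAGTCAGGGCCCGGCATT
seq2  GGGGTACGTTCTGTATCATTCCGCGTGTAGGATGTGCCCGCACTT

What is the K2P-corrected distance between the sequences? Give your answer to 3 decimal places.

0.742

Of 45 sites, 5 differences are transitions and 16 are transversions, so P = 5/45 ≈ 0.111111 and Q = 16/45 ≈ 0.355556.
Under the Kimura two-parameter model, d = −½ ln(1 − 2P − Q) − ¼ ln(1 − 2Q).
1 − 2P − Q = 0.422222, giving −½ ln(0.422222) = 0.431112.
1 − 2Q = 0.288888, giving −¼ ln(0.288888) = 0.310429.
d = 0.431112 + 0.310429 = 0.741541.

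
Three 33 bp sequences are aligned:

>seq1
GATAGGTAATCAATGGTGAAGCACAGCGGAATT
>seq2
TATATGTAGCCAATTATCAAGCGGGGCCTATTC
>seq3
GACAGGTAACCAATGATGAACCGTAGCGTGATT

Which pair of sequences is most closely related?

seq1–seq2: 14/33 differ, p = 0.424, d = 0.625.
seq1–seq3: 8/33 differ, p = 0.242, d = 0.293.
seq2–seq3: 13/33 differ, p = 0.394, d = 0.559.
The smallest distance is between seq1 and seq3.

seq1 and seq3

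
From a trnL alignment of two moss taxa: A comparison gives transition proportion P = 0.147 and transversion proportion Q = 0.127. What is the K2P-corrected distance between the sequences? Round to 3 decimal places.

0.346

Under the Kimura two-parameter model, d = −½ ln(1 − 2P − Q) − ¼ ln(1 − 2Q).
1 − 2P − Q = 0.579, giving −½ ln(0.579) = 0.273226.
1 − 2Q = 0.746, giving −¼ ln(0.746) = 0.073257.
d = 0.273226 + 0.073257 = 0.346483.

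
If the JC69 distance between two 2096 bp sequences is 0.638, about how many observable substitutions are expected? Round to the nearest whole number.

Invert JC69: p = (3/4)(1 − e^(−4d/3)) = 0.75 × (1 − e^(-0.850667)) = 0.75 × (1 − 0.427130) = 0.429653.
Expected differing sites = pL ≈ 0.429653 × 2096 = 900.552688 ≈ 901.

901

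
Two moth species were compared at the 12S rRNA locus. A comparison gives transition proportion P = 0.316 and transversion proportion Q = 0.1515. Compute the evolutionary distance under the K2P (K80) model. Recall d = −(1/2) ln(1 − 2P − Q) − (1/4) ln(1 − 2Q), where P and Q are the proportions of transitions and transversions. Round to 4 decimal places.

0.8553

Under the Kimura two-parameter model, d = −½ ln(1 − 2P − Q) − ¼ ln(1 − 2Q).
1 − 2P − Q = 0.2165, giving −½ ln(0.2165) = 0.765082.
1 − 2Q = 0.697, giving −¼ ln(0.697) = 0.090242.
d = 0.765082 + 0.090242 = 0.855324.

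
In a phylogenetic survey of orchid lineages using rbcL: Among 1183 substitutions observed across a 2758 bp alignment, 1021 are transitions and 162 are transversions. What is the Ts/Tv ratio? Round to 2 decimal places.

R = 1021/162 = 6.302469… ≈ 6.30 (to 2 d.p.).

6.30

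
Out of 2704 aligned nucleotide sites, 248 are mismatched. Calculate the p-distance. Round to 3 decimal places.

p = 248/2704 = 0.091715… ≈ 0.092 (to 3 d.p.).

0.092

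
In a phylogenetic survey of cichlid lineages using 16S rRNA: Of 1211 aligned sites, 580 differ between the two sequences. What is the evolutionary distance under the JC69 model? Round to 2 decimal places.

p = 580/1211 ≈ 0.478943.
d = −(3/4) ln(1 − 4p/3) = −0.75 ln(1 − 0.638591) = −0.75 ln(0.361409)
  = −0.75 × (-1.017745) = 0.763309 substitutions/site.

0.76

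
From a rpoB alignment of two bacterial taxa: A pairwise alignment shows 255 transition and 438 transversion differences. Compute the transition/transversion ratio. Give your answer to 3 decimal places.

R = 255/438 = 0.582191… ≈ 0.582 (to 3 d.p.).

0.582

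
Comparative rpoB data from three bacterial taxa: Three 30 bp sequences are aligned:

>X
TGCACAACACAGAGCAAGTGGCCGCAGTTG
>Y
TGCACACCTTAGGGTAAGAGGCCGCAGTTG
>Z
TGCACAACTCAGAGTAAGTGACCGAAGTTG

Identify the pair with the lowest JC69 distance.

X and Z

X–Y: 6/30 differ, p = 0.200, d = 0.233.
X–Z: 4/30 differ, p = 0.133, d = 0.147.
Y–Z: 6/30 differ, p = 0.200, d = 0.233.
The smallest distance is between X and Z.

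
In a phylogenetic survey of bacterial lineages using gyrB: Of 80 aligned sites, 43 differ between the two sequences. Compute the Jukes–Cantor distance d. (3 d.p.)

0.946

p = 43/80 = 0.5375.
d = −(3/4) ln(1 − 4p/3) = −0.75 ln(1 − 0.716667) = −0.75 ln(0.283333)
  = −0.75 × (-1.261132) = 0.945849 substitutions/site.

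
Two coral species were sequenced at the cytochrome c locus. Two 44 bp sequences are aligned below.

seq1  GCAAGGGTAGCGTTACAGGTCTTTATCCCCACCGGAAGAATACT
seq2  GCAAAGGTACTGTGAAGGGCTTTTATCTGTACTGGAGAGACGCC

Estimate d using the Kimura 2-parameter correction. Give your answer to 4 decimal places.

Of 44 sites, 14 differences are transitions and 4 are transversions, so P = 14/44 ≈ 0.318182 and Q = 4/44 ≈ 0.090909.
Under the Kimura two-parameter model, d = −½ ln(1 − 2P − Q) − ¼ ln(1 − 2Q).
1 − 2P − Q = 0.272727, giving −½ ln(0.272727) = 0.649642.
1 − 2Q = 0.818182, giving −¼ ln(0.818182) = 0.050168.
d = 0.649642 + 0.050168 = 0.699810.

0.6998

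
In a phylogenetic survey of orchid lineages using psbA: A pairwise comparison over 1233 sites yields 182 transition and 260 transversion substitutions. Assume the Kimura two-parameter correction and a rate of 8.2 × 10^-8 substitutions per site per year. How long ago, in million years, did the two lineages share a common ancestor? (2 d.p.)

P = 182/1233 ≈ 0.147607 and Q = 260/1233 ≈ 0.210868.
Under the Kimura two-parameter model, d = −½ ln(1 − 2P − Q) − ¼ ln(1 − 2Q).
1 − 2P − Q = 0.493918, giving −½ ln(0.493918) = 0.352693.
1 − 2Q = 0.578264, giving −¼ ln(0.578264) = 0.136931.
d = 0.352693 + 0.136931 = 0.489624.
Under a molecular clock d = 2μt, so t = d/(2μ) = 0.489624 / (2 × 8.2 × 10^-8) = 2.99 million years.

2.99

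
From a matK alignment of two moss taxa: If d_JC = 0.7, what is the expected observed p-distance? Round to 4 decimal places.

p = (3/4)(1 − e^(−4d/3)) = 0.75 × (1 − e^(-0.933333)) = 0.75 × (1 − 0.393241) = 0.455069.

0.4551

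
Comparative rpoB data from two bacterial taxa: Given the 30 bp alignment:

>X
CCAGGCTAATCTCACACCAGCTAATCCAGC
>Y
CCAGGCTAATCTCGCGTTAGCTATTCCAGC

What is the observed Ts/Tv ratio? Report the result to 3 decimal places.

Transitions are A↔G and C↔T; transversions are all other mismatches.
Transitions: 4. Transversions: 1.
R = 4/1 = 4.000.

4.000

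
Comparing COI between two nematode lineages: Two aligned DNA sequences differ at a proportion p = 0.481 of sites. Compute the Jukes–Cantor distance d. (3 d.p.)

d = −(3/4) ln(1 − 4p/3) = −0.75 ln(1 − 0.641333) = −0.75 ln(0.358667)
  = −0.75 × (-1.025361) = 0.769021 substitutions/site.

0.769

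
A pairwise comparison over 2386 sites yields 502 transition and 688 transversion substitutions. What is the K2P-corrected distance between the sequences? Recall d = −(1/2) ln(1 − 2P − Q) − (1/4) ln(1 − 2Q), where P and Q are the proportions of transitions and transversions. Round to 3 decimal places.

0.832

P = 502/2386 ≈ 0.210394 and Q = 688/2386 ≈ 0.288349.
Under the Kimura two-parameter model, d = −½ ln(1 − 2P − Q) − ¼ ln(1 − 2Q).
1 − 2P − Q = 0.290863, giving −½ ln(0.290863) = 0.617451.
1 − 2Q = 0.423302, giving −¼ ln(0.423302) = 0.214917.
d = 0.617451 + 0.214917 = 0.832368.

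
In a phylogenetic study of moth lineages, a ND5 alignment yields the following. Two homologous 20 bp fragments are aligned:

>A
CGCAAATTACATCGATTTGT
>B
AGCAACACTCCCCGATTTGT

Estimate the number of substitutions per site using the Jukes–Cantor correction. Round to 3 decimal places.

The sequences differ at 7 of 20 sites (1, 6, 7, 8, 9, 11, 12), so p = 7/20 = 0.35.
d = −(3/4) ln(1 − 4p/3) = −0.75 ln(1 − 0.466667) = −0.75 ln(0.533333)
  = −0.75 × (-0.628609) = 0.471457 substitutions/site.

0.471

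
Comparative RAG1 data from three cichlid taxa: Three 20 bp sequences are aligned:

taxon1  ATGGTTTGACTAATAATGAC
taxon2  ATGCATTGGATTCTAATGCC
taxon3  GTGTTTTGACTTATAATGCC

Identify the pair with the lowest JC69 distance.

taxon1 and taxon3

taxon1–taxon2: 7/20 differ, p = 0.350, d = 0.471.
taxon1–taxon3: 4/20 differ, p = 0.200, d = 0.233.
taxon2–taxon3: 6/20 differ, p = 0.300, d = 0.383.
The smallest distance is between taxon1 and taxon3.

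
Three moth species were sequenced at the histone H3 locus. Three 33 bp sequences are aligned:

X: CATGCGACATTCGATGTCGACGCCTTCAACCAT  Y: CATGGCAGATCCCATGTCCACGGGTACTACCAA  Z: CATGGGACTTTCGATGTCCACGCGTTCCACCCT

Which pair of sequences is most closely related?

X–Y: 11/33 differ, p = 0.333, d = 0.441.
X–Z: 6/33 differ, p = 0.182, d = 0.208.
Y–Z: 10/33 differ, p = 0.303, d = 0.388.
The smallest distance is between X and Z.

X and Z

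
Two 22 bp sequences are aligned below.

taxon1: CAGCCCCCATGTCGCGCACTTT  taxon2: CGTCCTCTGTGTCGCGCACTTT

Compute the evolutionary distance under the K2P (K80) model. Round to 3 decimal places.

0.287

Of 22 sites, 4 differences are transitions and 1 are transversions, so P = 4/22 ≈ 0.181818 and Q = 1/22 ≈ 0.045455.
Under the Kimura two-parameter model, d = −½ ln(1 − 2P − Q) − ¼ ln(1 − 2Q).
1 − 2P − Q = 0.590909, giving −½ ln(0.590909) = 0.263047.
1 − 2Q = 0.90909, giving −¼ ln(0.90909) = 0.023828.
d = 0.263047 + 0.023828 = 0.286875.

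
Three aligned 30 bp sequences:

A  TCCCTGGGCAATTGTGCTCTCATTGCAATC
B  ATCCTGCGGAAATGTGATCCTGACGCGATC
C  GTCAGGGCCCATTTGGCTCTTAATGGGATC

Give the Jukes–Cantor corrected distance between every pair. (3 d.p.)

d(A,B) = 0.572, d(A,C) = 0.572, d(B,C) = 0.824

A–B: 12/30 sites differ → p = 0.4, d = −0.75 ln(1 − 0.533333) = 0.571605 ≈ 0.572.
A–C: 12/30 sites differ → p = 0.4, d = −0.75 ln(1 − 0.533333) = 0.571605 ≈ 0.572.
B–C: 15/30 sites differ → p = 0.5, d = −0.75 ln(1 − 0.666667) = 0.823960 ≈ 0.824.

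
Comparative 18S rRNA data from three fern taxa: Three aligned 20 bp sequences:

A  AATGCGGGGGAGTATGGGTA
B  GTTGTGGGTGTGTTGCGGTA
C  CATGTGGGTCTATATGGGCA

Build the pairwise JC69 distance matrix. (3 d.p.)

A–B: 8/20 sites differ → p = 0.4, d = −0.75 ln(1 − 0.533333) = 0.571605 ≈ 0.572.
A–C: 7/20 sites differ → p = 0.35, d = −0.75 ln(1 − 0.466667) = 0.471457 ≈ 0.471.
B–C: 8/20 sites differ → p = 0.4, d = −0.75 ln(1 − 0.533333) = 0.571605 ≈ 0.572.

d(A,B) = 0.572, d(A,C) = 0.471, d(B,C) = 0.572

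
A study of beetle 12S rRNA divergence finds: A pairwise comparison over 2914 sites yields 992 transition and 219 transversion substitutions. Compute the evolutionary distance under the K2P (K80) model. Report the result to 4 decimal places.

P = 992/2914 ≈ 0.340426 and Q = 219/2914 ≈ 0.075154.
Under the Kimura two-parameter model, d = −½ ln(1 − 2P − Q) − ¼ ln(1 − 2Q).
1 − 2P − Q = 0.243994, giving −½ ln(0.243994) = 0.705306.
1 − 2Q = 0.849692, giving −¼ ln(0.849692) = 0.040720.
d = 0.705306 + 0.040720 = 0.746026.

0.7460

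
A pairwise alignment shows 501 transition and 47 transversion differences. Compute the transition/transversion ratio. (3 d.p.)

R = 501/47 = 10.659574… ≈ 10.660 (to 3 d.p.).

10.660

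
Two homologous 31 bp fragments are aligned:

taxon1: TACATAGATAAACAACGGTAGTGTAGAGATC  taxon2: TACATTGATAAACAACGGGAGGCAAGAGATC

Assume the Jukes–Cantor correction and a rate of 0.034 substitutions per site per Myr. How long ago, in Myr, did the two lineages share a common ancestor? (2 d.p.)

The sequences differ at 5 of 31 sites (6, 19, 22, 23, 24), so p = 5/31 ≈ 0.16129.
d = −(3/4) ln(1 − 4p/3) = −0.75 ln(1 − 0.215053) = −0.75 ln(0.784947)
  = −0.75 × (-0.242139) = 0.181604 substitutions/site.
Under a molecular clock d = 2μt, so t = d/(2μ) = 0.181604 / (2 × 0.034) = 2.67 Myr.

2.67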